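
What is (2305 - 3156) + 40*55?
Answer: 1349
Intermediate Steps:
(2305 - 3156) + 40*55 = -851 + 2200 = 1349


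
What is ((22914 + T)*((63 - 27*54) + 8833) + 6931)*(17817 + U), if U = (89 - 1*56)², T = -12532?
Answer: 1460077237782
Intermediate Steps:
U = 1089 (U = (89 - 56)² = 33² = 1089)
((22914 + T)*((63 - 27*54) + 8833) + 6931)*(17817 + U) = ((22914 - 12532)*((63 - 27*54) + 8833) + 6931)*(17817 + 1089) = (10382*((63 - 1458) + 8833) + 6931)*18906 = (10382*(-1395 + 8833) + 6931)*18906 = (10382*7438 + 6931)*18906 = (77221316 + 6931)*18906 = 77228247*18906 = 1460077237782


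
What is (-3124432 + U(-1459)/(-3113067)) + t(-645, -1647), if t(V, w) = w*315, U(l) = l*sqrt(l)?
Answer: -3643237 + 1459*I*sqrt(1459)/3113067 ≈ -3.6432e+6 + 0.017902*I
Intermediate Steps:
U(l) = l**(3/2)
t(V, w) = 315*w
(-3124432 + U(-1459)/(-3113067)) + t(-645, -1647) = (-3124432 + (-1459)**(3/2)/(-3113067)) + 315*(-1647) = (-3124432 - 1459*I*sqrt(1459)*(-1/3113067)) - 518805 = (-3124432 + 1459*I*sqrt(1459)/3113067) - 518805 = -3643237 + 1459*I*sqrt(1459)/3113067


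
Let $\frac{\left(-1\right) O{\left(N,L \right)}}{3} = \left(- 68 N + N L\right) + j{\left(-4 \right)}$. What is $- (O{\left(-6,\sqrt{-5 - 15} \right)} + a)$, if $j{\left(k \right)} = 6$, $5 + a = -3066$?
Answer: $4313 - 36 i \sqrt{5} \approx 4313.0 - 80.498 i$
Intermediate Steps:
$a = -3071$ ($a = -5 - 3066 = -3071$)
$O{\left(N,L \right)} = -18 + 204 N - 3 L N$ ($O{\left(N,L \right)} = - 3 \left(\left(- 68 N + N L\right) + 6\right) = - 3 \left(\left(- 68 N + L N\right) + 6\right) = - 3 \left(6 - 68 N + L N\right) = -18 + 204 N - 3 L N$)
$- (O{\left(-6,\sqrt{-5 - 15} \right)} + a) = - (\left(-18 + 204 \left(-6\right) - 3 \sqrt{-5 - 15} \left(-6\right)\right) - 3071) = - (\left(-18 - 1224 - 3 \sqrt{-20} \left(-6\right)\right) - 3071) = - (\left(-18 - 1224 - 3 \cdot 2 i \sqrt{5} \left(-6\right)\right) - 3071) = - (\left(-18 - 1224 + 36 i \sqrt{5}\right) - 3071) = - (\left(-1242 + 36 i \sqrt{5}\right) - 3071) = - (-4313 + 36 i \sqrt{5}) = 4313 - 36 i \sqrt{5}$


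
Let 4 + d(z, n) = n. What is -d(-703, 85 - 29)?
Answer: -52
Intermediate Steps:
d(z, n) = -4 + n
-d(-703, 85 - 29) = -(-4 + (85 - 29)) = -(-4 + 56) = -1*52 = -52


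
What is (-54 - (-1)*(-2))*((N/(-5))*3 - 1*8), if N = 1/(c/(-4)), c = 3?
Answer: 2016/5 ≈ 403.20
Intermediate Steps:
N = -4/3 (N = 1/(3/(-4)) = 1/(3*(-¼)) = 1/(-¾) = -4/3 ≈ -1.3333)
(-54 - (-1)*(-2))*((N/(-5))*3 - 1*8) = (-54 - (-1)*(-2))*(-4/3/(-5)*3 - 1*8) = (-54 - 1*2)*(-4/3*(-⅕)*3 - 8) = (-54 - 2)*((4/15)*3 - 8) = -56*(⅘ - 8) = -56*(-36/5) = 2016/5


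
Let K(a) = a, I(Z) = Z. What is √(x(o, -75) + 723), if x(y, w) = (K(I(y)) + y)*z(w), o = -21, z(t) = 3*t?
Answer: √10173 ≈ 100.86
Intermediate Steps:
x(y, w) = 6*w*y (x(y, w) = (y + y)*(3*w) = (2*y)*(3*w) = 6*w*y)
√(x(o, -75) + 723) = √(6*(-75)*(-21) + 723) = √(9450 + 723) = √10173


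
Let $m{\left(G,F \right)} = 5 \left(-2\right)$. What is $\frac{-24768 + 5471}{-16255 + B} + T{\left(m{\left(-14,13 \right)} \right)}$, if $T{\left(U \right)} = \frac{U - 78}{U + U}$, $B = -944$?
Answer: $\frac{474863}{85995} \approx 5.522$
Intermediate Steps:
$m{\left(G,F \right)} = -10$
$T{\left(U \right)} = \frac{-78 + U}{2 U}$
$\frac{-24768 + 5471}{-16255 + B} + T{\left(m{\left(-14,13 \right)} \right)} = \frac{-24768 + 5471}{-16255 - 944} + \frac{-78 - 10}{2 \left(-10\right)} = - \frac{19297}{-17199} + \frac{1}{2} \left(- \frac{1}{10}\right) \left(-88\right) = \left(-19297\right) \left(- \frac{1}{17199}\right) + \frac{22}{5} = \frac{19297}{17199} + \frac{22}{5} = \frac{474863}{85995}$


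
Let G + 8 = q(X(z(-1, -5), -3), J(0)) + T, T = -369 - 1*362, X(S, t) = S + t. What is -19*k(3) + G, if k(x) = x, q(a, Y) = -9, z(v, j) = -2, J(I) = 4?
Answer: -805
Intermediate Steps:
T = -731 (T = -369 - 362 = -731)
G = -748 (G = -8 + (-9 - 731) = -8 - 740 = -748)
-19*k(3) + G = -19*3 - 748 = -57 - 748 = -805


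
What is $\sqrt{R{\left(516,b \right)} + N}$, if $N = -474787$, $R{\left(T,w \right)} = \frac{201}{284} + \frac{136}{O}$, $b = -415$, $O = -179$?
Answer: $\frac{i \sqrt{306747913599093}}{25418} \approx 689.05 i$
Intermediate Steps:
$R{\left(T,w \right)} = - \frac{2645}{50836}$ ($R{\left(T,w \right)} = \frac{201}{284} + \frac{136}{-179} = 201 \cdot \frac{1}{284} + 136 \left(- \frac{1}{179}\right) = \frac{201}{284} - \frac{136}{179} = - \frac{2645}{50836}$)
$\sqrt{R{\left(516,b \right)} + N} = \sqrt{- \frac{2645}{50836} - 474787} = \sqrt{- \frac{24136274577}{50836}} = \frac{i \sqrt{306747913599093}}{25418}$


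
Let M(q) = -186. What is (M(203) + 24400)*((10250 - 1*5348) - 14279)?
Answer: -227054678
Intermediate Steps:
(M(203) + 24400)*((10250 - 1*5348) - 14279) = (-186 + 24400)*((10250 - 1*5348) - 14279) = 24214*((10250 - 5348) - 14279) = 24214*(4902 - 14279) = 24214*(-9377) = -227054678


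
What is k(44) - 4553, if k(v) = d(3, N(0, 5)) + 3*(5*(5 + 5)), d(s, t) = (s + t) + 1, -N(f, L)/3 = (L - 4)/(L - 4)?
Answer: -4402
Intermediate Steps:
N(f, L) = -3 (N(f, L) = -3*(L - 4)/(L - 4) = -3*(-4 + L)/(-4 + L) = -3*1 = -3)
d(s, t) = 1 + s + t
k(v) = 151 (k(v) = (1 + 3 - 3) + 3*(5*(5 + 5)) = 1 + 3*(5*10) = 1 + 3*50 = 1 + 150 = 151)
k(44) - 4553 = 151 - 4553 = -4402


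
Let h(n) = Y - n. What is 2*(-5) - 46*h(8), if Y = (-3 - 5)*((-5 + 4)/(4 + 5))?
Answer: 2854/9 ≈ 317.11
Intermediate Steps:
Y = 8/9 (Y = -(-8)/9 = -8*(-⅑) = 8/9 ≈ 0.88889)
h(n) = 8/9 - n
2*(-5) - 46*h(8) = 2*(-5) - 46*(8/9 - 1*8) = -10 - 46*(8/9 - 8) = -10 - 46*(-64/9) = -10 + 2944/9 = 2854/9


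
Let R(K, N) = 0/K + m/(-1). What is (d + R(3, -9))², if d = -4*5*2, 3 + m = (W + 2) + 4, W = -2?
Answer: 1681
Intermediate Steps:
m = 1 (m = -3 + ((-2 + 2) + 4) = -3 + (0 + 4) = -3 + 4 = 1)
R(K, N) = -1 (R(K, N) = 0/K + 1/(-1) = 0 + 1*(-1) = 0 - 1 = -1)
d = -40 (d = -20*2 = -40)
(d + R(3, -9))² = (-40 - 1)² = (-41)² = 1681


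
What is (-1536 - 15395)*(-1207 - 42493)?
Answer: 739884700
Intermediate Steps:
(-1536 - 15395)*(-1207 - 42493) = -16931*(-43700) = 739884700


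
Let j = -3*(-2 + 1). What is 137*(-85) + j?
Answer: -11642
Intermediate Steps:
j = 3 (j = -3*(-1) = 3)
137*(-85) + j = 137*(-85) + 3 = -11645 + 3 = -11642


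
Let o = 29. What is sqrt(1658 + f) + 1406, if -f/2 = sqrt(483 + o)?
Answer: 1406 + sqrt(1658 - 32*sqrt(2)) ≈ 1446.2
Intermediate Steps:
f = -32*sqrt(2) (f = -2*sqrt(483 + 29) = -32*sqrt(2) ≈ -45.255)
sqrt(1658 + f) + 1406 = sqrt(1658 - 32*sqrt(2)) + 1406 = 1406 + sqrt(1658 - 32*sqrt(2))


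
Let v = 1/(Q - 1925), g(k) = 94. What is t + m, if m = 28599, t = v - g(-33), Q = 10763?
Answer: 251927191/8838 ≈ 28505.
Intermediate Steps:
v = 1/8838 (v = 1/(10763 - 1925) = 1/8838 ≈ 0.00011315)
t = -830771/8838 (t = 1/8838 - 1*94 = 1/8838 - 94 = -830771/8838 ≈ -94.000)
t + m = -830771/8838 + 28599 = 251927191/8838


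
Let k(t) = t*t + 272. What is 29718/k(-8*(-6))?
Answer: 14859/1288 ≈ 11.536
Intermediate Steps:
k(t) = 272 + t² (k(t) = t² + 272 = 272 + t²)
29718/k(-8*(-6)) = 29718/(272 + (-8*(-6))²) = 29718/(272 + 48²) = 29718/(272 + 2304) = 29718/2576 = 29718*(1/2576) = 14859/1288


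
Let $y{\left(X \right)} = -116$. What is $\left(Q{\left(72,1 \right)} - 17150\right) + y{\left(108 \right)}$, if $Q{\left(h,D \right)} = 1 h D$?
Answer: $-17194$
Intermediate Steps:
$Q{\left(h,D \right)} = D h$ ($Q{\left(h,D \right)} = h D = D h$)
$\left(Q{\left(72,1 \right)} - 17150\right) + y{\left(108 \right)} = \left(1 \cdot 72 - 17150\right) - 116 = \left(72 - 17150\right) - 116 = -17078 - 116 = -17194$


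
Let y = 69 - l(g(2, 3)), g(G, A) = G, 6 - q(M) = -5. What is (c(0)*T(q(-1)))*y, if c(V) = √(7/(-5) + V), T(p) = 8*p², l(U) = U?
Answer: 64856*I*√35/5 ≈ 76739.0*I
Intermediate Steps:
q(M) = 11 (q(M) = 6 - 1*(-5) = 6 + 5 = 11)
c(V) = √(-7/5 + V) (c(V) = √(7*(-⅕) + V) = √(-7/5 + V))
y = 67 (y = 69 - 1*2 = 69 - 2 = 67)
(c(0)*T(q(-1)))*y = ((√(-35 + 25*0)/5)*(8*11²))*67 = ((√(-35 + 0)/5)*(8*121))*67 = ((√(-35)/5)*968)*67 = (((I*√35)/5)*968)*67 = ((I*√35/5)*968)*67 = (968*I*√35/5)*67 = 64856*I*√35/5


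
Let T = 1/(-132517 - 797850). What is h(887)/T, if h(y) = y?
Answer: -825235529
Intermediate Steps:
T = -1/930367 (T = 1/(-930367) = -1/930367 ≈ -1.0748e-6)
h(887)/T = 887/(-1/930367) = 887*(-930367) = -825235529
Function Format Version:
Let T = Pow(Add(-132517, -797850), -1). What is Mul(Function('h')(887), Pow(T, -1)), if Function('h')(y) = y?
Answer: -825235529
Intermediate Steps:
T = Rational(-1, 930367) (T = Pow(-930367, -1) = Rational(-1, 930367) ≈ -1.0748e-6)
Mul(Function('h')(887), Pow(T, -1)) = Mul(887, Pow(Rational(-1, 930367), -1)) = Mul(887, -930367) = -825235529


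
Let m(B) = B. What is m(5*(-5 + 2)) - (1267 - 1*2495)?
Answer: 1213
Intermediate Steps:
m(5*(-5 + 2)) - (1267 - 1*2495) = 5*(-5 + 2) - (1267 - 1*2495) = 5*(-3) - (1267 - 2495) = -15 - 1*(-1228) = -15 + 1228 = 1213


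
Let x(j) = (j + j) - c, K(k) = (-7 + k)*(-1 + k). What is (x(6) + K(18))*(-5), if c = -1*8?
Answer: -1035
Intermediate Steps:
c = -8
K(k) = (-1 + k)*(-7 + k)
x(j) = 8 + 2*j (x(j) = (j + j) - 1*(-8) = 2*j + 8 = 8 + 2*j)
(x(6) + K(18))*(-5) = ((8 + 2*6) + (7 + 18² - 8*18))*(-5) = ((8 + 12) + (7 + 324 - 144))*(-5) = (20 + 187)*(-5) = 207*(-5) = -1035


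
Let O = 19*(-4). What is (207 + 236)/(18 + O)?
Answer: -443/58 ≈ -7.6379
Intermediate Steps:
O = -76
(207 + 236)/(18 + O) = (207 + 236)/(18 - 76) = 443/(-58) = 443*(-1/58) = -443/58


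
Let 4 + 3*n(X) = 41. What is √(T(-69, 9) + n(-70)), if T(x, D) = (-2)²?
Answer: 7*√3/3 ≈ 4.0415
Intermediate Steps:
n(X) = 37/3 (n(X) = -4/3 + (⅓)*41 = -4/3 + 41/3 = 37/3)
T(x, D) = 4
√(T(-69, 9) + n(-70)) = √(4 + 37/3) = √(49/3) = 7*√3/3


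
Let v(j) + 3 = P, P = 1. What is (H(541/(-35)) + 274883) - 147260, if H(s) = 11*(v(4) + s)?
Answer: 4460084/35 ≈ 1.2743e+5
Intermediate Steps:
v(j) = -2 (v(j) = -3 + 1 = -2)
H(s) = -22 + 11*s (H(s) = 11*(-2 + s) = -22 + 11*s)
(H(541/(-35)) + 274883) - 147260 = ((-22 + 11*(541/(-35))) + 274883) - 147260 = ((-22 + 11*(541*(-1/35))) + 274883) - 147260 = ((-22 + 11*(-541/35)) + 274883) - 147260 = ((-22 - 5951/35) + 274883) - 147260 = (-6721/35 + 274883) - 147260 = 9614184/35 - 147260 = 4460084/35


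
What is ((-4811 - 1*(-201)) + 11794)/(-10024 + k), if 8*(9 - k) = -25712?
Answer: -7184/6801 ≈ -1.0563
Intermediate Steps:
k = 3223 (k = 9 - ⅛*(-25712) = 9 + 3214 = 3223)
((-4811 - 1*(-201)) + 11794)/(-10024 + k) = ((-4811 - 1*(-201)) + 11794)/(-10024 + 3223) = ((-4811 + 201) + 11794)/(-6801) = (-4610 + 11794)*(-1/6801) = 7184*(-1/6801) = -7184/6801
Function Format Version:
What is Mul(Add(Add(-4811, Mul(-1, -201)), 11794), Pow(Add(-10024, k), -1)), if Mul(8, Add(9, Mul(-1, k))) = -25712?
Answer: Rational(-7184, 6801) ≈ -1.0563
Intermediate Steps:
k = 3223 (k = Add(9, Mul(Rational(-1, 8), -25712)) = Add(9, 3214) = 3223)
Mul(Add(Add(-4811, Mul(-1, -201)), 11794), Pow(Add(-10024, k), -1)) = Mul(Add(Add(-4811, Mul(-1, -201)), 11794), Pow(Add(-10024, 3223), -1)) = Mul(Add(Add(-4811, 201), 11794), Pow(-6801, -1)) = Mul(Add(-4610, 11794), Rational(-1, 6801)) = Mul(7184, Rational(-1, 6801)) = Rational(-7184, 6801)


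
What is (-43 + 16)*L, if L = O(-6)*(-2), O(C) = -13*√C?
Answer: -702*I*√6 ≈ -1719.5*I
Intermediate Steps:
L = 26*I*√6 (L = -13*I*√6*(-2) = 26*I*√6 ≈ 63.687*I)
(-43 + 16)*L = (-43 + 16)*(26*I*√6) = -702*I*√6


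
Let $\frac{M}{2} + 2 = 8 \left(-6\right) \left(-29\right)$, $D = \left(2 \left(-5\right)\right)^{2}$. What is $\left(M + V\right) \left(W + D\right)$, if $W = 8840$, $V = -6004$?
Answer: $-28822560$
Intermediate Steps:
$D = 100$ ($D = \left(-10\right)^{2} = 100$)
$M = 2780$ ($M = -4 + 2 \cdot 8 \left(-6\right) \left(-29\right) = -4 + 2 \left(\left(-48\right) \left(-29\right)\right) = -4 + 2 \cdot 1392 = -4 + 2784 = 2780$)
$\left(M + V\right) \left(W + D\right) = \left(2780 - 6004\right) \left(8840 + 100\right) = \left(-3224\right) 8940 = -28822560$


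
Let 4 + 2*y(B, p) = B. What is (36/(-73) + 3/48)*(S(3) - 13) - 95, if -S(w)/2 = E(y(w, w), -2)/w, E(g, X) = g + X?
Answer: -157889/1752 ≈ -90.119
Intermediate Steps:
y(B, p) = -2 + B/2
E(g, X) = X + g
S(w) = -2*(-4 + w/2)/w (S(w) = -2*(-2 + (-2 + w/2))/w = -2*(-4 + w/2)/w)
(36/(-73) + 3/48)*(S(3) - 13) - 95 = (36/(-73) + 3/48)*((8 - 1*3)/3 - 13) - 95 = (36*(-1/73) + 3*(1/48))*((8 - 3)/3 - 13) - 95 = (-36/73 + 1/16)*((⅓)*5 - 13) - 95 = -503*(5/3 - 13)/1168 - 95 = -503/1168*(-34/3) - 95 = 8551/1752 - 95 = -157889/1752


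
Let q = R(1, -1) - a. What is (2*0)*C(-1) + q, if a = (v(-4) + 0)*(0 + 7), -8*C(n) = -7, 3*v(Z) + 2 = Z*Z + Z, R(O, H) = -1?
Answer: -73/3 ≈ -24.333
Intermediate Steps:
v(Z) = -⅔ + Z/3 + Z²/3 (v(Z) = -⅔ + (Z*Z + Z)/3 = -⅔ + (Z² + Z)/3 = -⅔ + (Z + Z²)/3 = -⅔ + (Z/3 + Z²/3) = -⅔ + Z/3 + Z²/3)
C(n) = 7/8 (C(n) = -⅛*(-7) = 7/8)
a = 70/3 (a = ((-⅔ + (⅓)*(-4) + (⅓)*(-4)²) + 0)*(0 + 7) = ((-⅔ - 4/3 + (⅓)*16) + 0)*7 = ((-⅔ - 4/3 + 16/3) + 0)*7 = (10/3 + 0)*7 = (10/3)*7 = 70/3 ≈ 23.333)
q = -73/3 (q = -1 - 1*70/3 = -1 - 70/3 = -73/3 ≈ -24.333)
(2*0)*C(-1) + q = (2*0)*(7/8) - 73/3 = 0*(7/8) - 73/3 = 0 - 73/3 = -73/3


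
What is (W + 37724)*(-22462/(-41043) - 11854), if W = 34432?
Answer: -11701328305520/13681 ≈ -8.5530e+8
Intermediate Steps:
(W + 37724)*(-22462/(-41043) - 11854) = (34432 + 37724)*(-22462/(-41043) - 11854) = 72156*(-22462*(-1/41043) - 11854) = 72156*(22462/41043 - 11854) = 72156*(-486501260/41043) = -11701328305520/13681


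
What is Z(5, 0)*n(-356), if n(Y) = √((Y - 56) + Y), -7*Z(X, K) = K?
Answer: 0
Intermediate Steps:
Z(X, K) = -K/7
n(Y) = √(-56 + 2*Y) (n(Y) = √((-56 + Y) + Y) = √(-56 + 2*Y))
Z(5, 0)*n(-356) = (-⅐*0)*√(-56 + 2*(-356)) = 0*√(-56 - 712) = 0*√(-768) = 0*(16*I*√3) = 0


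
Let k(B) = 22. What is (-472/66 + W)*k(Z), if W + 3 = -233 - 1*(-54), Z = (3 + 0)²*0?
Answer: -12484/3 ≈ -4161.3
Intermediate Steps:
Z = 0 (Z = 3²*0 = 9*0 = 0)
W = -182 (W = -3 + (-233 - 1*(-54)) = -3 + (-233 + 54) = -3 - 179 = -182)
(-472/66 + W)*k(Z) = (-472/66 - 182)*22 = (-472*1/66 - 182)*22 = (-236/33 - 182)*22 = -6242/33*22 = -12484/3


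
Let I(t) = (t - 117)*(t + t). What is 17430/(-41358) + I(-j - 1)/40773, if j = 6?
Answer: -106479317/281048289 ≈ -0.37886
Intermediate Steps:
I(t) = 2*t*(-117 + t) (I(t) = (-117 + t)*(2*t) = 2*t*(-117 + t))
17430/(-41358) + I(-j - 1)/40773 = 17430/(-41358) + (2*(-1*6 - 1)*(-117 + (-1*6 - 1)))/40773 = 17430*(-1/41358) + (2*(-6 - 1)*(-117 + (-6 - 1)))*(1/40773) = -2905/6893 + (2*(-7)*(-117 - 7))*(1/40773) = -2905/6893 + (2*(-7)*(-124))*(1/40773) = -2905/6893 + 1736*(1/40773) = -2905/6893 + 1736/40773 = -106479317/281048289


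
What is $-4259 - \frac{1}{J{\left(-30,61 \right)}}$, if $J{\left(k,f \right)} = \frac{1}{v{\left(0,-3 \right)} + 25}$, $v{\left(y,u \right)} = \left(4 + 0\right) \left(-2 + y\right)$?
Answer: $-4276$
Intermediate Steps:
$v{\left(y,u \right)} = -8 + 4 y$ ($v{\left(y,u \right)} = 4 \left(-2 + y\right) = -8 + 4 y$)
$J{\left(k,f \right)} = \frac{1}{17}$ ($J{\left(k,f \right)} = \frac{1}{\left(-8 + 4 \cdot 0\right) + 25} = \frac{1}{\left(-8 + 0\right) + 25} = \frac{1}{-8 + 25} = \frac{1}{17}$)
$-4259 - \frac{1}{J{\left(-30,61 \right)}} = -4259 - \frac{1}{\frac{1}{17}} = -4259 - 17 = -4276$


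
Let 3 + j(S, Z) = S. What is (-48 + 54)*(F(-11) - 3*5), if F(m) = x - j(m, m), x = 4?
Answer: 18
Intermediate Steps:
j(S, Z) = -3 + S
F(m) = 7 - m (F(m) = 4 - (-3 + m) = 4 + (3 - m) = 7 - m)
(-48 + 54)*(F(-11) - 3*5) = (-48 + 54)*((7 - 1*(-11)) - 3*5) = 6*((7 + 11) - 15) = 6*(18 - 15) = 6*3 = 18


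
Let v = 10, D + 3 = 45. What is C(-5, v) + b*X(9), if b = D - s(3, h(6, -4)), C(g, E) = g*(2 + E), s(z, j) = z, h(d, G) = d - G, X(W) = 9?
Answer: 291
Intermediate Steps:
D = 42 (D = -3 + 45 = 42)
b = 39 (b = 42 - 1*3 = 42 - 3 = 39)
C(-5, v) + b*X(9) = -5*(2 + 10) + 39*9 = -5*12 + 351 = -60 + 351 = 291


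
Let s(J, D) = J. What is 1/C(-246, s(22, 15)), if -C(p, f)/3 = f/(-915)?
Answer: 305/22 ≈ 13.864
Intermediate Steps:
C(p, f) = f/305 (C(p, f) = -3*f/(-915) = -3*f*(-1)/915 = -(-1)*f/305 = f/305)
1/C(-246, s(22, 15)) = 1/((1/305)*22) = 1/(22/305) = 305/22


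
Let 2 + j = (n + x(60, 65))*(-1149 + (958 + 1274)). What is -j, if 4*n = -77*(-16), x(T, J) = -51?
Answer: -278329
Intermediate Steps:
n = 308 (n = (-77*(-16))/4 = (1/4)*1232 = 308)
j = 278329 (j = -2 + (308 - 51)*(-1149 + (958 + 1274)) = -2 + 257*(-1149 + 2232) = -2 + 257*1083 = -2 + 278331 = 278329)
-j = -1*278329 = -278329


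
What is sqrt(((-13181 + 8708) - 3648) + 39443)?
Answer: sqrt(31322) ≈ 176.98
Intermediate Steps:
sqrt(((-13181 + 8708) - 3648) + 39443) = sqrt((-4473 - 3648) + 39443) = sqrt(-8121 + 39443) = sqrt(31322)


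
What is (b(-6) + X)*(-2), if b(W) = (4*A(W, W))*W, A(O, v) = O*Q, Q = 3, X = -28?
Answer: -808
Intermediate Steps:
A(O, v) = 3*O (A(O, v) = O*3 = 3*O)
b(W) = 12*W² (b(W) = (4*(3*W))*W = (12*W)*W = 12*W²)
(b(-6) + X)*(-2) = (12*(-6)² - 28)*(-2) = (12*36 - 28)*(-2) = (432 - 28)*(-2) = 404*(-2) = -808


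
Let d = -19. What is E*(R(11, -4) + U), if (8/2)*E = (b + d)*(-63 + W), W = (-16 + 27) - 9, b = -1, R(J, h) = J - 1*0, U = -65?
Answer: -16470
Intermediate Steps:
R(J, h) = J (R(J, h) = J + 0 = J)
W = 2 (W = 11 - 9 = 2)
E = 305 (E = ((-1 - 19)*(-63 + 2))/4 = (-20*(-61))/4 = (¼)*1220 = 305)
E*(R(11, -4) + U) = 305*(11 - 65) = 305*(-54) = -16470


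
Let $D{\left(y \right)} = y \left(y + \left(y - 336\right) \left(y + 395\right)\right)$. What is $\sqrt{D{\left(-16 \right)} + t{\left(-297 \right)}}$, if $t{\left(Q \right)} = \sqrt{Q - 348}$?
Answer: $\sqrt{2134784 + i \sqrt{645}} \approx 1461.1 + 0.009 i$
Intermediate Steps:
$D{\left(y \right)} = y \left(y + \left(-336 + y\right) \left(395 + y\right)\right)$
$t{\left(Q \right)} = \sqrt{-348 + Q}$
$\sqrt{D{\left(-16 \right)} + t{\left(-297 \right)}} = \sqrt{- 16 \left(-132720 + \left(-16\right)^{2} + 60 \left(-16\right)\right) + \sqrt{-348 - 297}} = \sqrt{- 16 \left(-132720 + 256 - 960\right) + \sqrt{-645}} = \sqrt{\left(-16\right) \left(-133424\right) + i \sqrt{645}} = \sqrt{2134784 + i \sqrt{645}}$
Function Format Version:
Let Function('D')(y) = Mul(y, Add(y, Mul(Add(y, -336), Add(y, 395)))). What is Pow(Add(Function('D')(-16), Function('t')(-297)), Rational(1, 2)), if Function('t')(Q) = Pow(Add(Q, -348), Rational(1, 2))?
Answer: Pow(Add(2134784, Mul(I, Pow(645, Rational(1, 2)))), Rational(1, 2)) ≈ Add(1461.1, Mul(0.009, I))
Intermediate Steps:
Function('D')(y) = Mul(y, Add(y, Mul(Add(-336, y), Add(395, y))))
Function('t')(Q) = Pow(Add(-348, Q), Rational(1, 2))
Pow(Add(Function('D')(-16), Function('t')(-297)), Rational(1, 2)) = Pow(Add(Mul(-16, Add(-132720, Pow(-16, 2), Mul(60, -16))), Pow(Add(-348, -297), Rational(1, 2))), Rational(1, 2)) = Pow(Add(Mul(-16, Add(-132720, 256, -960)), Pow(-645, Rational(1, 2))), Rational(1, 2)) = Pow(Add(Mul(-16, -133424), Mul(I, Pow(645, Rational(1, 2)))), Rational(1, 2)) = Pow(Add(2134784, Mul(I, Pow(645, Rational(1, 2)))), Rational(1, 2))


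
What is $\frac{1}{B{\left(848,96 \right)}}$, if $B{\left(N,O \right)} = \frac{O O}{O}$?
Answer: $\frac{1}{96} \approx 0.010417$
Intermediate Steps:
$B{\left(N,O \right)} = O$ ($B{\left(N,O \right)} = \frac{O^{2}}{O} = O$)
$\frac{1}{B{\left(848,96 \right)}} = \frac{1}{96}$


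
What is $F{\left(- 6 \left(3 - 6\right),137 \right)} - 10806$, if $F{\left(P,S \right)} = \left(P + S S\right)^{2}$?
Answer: $352940563$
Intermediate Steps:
$F{\left(P,S \right)} = \left(P + S^{2}\right)^{2}$
$F{\left(- 6 \left(3 - 6\right),137 \right)} - 10806 = \left(- 6 \left(3 - 6\right) + 137^{2}\right)^{2} - 10806 = \left(\left(-6\right) \left(-3\right) + 18769\right)^{2} - 10806 = \left(18 + 18769\right)^{2} - 10806 = 18787^{2} - 10806 = 352951369 - 10806 = 352940563$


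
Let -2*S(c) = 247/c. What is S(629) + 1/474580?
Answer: -58610001/298510820 ≈ -0.19634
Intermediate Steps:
S(c) = -247/(2*c)
S(629) + 1/474580 = -247/2/629 + 1/474580 = -247/2*1/629 + 1/474580 = -247/1258 + 1/474580 = -58610001/298510820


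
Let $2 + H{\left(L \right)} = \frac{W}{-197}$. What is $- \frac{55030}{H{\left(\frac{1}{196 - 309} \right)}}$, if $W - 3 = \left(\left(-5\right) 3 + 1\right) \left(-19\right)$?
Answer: $\frac{10840910}{663} \approx 16351.0$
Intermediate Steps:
$W = 269$ ($W = 3 + \left(\left(-5\right) 3 + 1\right) \left(-19\right) = 3 + \left(-15 + 1\right) \left(-19\right) = 3 - -266 = 3 + 266 = 269$)
$H{\left(L \right)} = - \frac{663}{197}$ ($H{\left(L \right)} = -2 + \frac{269}{-197} = -2 + 269 \left(- \frac{1}{197}\right) = -2 - \frac{269}{197} = - \frac{663}{197}$)
$- \frac{55030}{H{\left(\frac{1}{196 - 309} \right)}} = - \frac{55030}{- \frac{663}{197}} = \left(-55030\right) \left(- \frac{197}{663}\right) = \frac{10840910}{663}$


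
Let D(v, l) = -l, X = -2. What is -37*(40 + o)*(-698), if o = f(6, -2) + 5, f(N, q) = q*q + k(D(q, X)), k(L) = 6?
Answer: 1420430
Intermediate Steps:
f(N, q) = 6 + q² (f(N, q) = q*q + 6 = q² + 6 = 6 + q²)
o = 15 (o = (6 + (-2)²) + 5 = (6 + 4) + 5 = 10 + 5 = 15)
-37*(40 + o)*(-698) = -37*(40 + 15)*(-698) = -37*55*(-698) = -2035*(-698) = 1420430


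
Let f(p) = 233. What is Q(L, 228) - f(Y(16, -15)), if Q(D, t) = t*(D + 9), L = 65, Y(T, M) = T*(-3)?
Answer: 16639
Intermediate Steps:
Y(T, M) = -3*T
Q(D, t) = t*(9 + D)
Q(L, 228) - f(Y(16, -15)) = 228*(9 + 65) - 1*233 = 228*74 - 233 = 16872 - 233 = 16639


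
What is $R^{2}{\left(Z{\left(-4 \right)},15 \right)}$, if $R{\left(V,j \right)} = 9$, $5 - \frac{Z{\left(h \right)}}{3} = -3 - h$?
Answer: $81$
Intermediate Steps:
$Z{\left(h \right)} = 24 + 3 h$ ($Z{\left(h \right)} = 15 - 3 \left(-3 - h\right) = 15 + \left(9 + 3 h\right) = 24 + 3 h$)
$R^{2}{\left(Z{\left(-4 \right)},15 \right)} = 9^{2} = 81$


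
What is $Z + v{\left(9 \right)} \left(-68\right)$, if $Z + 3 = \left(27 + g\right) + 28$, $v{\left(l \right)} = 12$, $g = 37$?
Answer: $-727$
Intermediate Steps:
$Z = 89$ ($Z = -3 + \left(\left(27 + 37\right) + 28\right) = -3 + \left(64 + 28\right) = -3 + 92 = 89$)
$Z + v{\left(9 \right)} \left(-68\right) = 89 + 12 \left(-68\right) = 89 - 816 = -727$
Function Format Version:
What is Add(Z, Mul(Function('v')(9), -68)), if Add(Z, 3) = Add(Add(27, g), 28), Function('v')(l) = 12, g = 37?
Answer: -727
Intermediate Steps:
Z = 89 (Z = Add(-3, Add(Add(27, 37), 28)) = Add(-3, Add(64, 28)) = Add(-3, 92) = 89)
Add(Z, Mul(Function('v')(9), -68)) = Add(89, Mul(12, -68)) = Add(89, -816) = -727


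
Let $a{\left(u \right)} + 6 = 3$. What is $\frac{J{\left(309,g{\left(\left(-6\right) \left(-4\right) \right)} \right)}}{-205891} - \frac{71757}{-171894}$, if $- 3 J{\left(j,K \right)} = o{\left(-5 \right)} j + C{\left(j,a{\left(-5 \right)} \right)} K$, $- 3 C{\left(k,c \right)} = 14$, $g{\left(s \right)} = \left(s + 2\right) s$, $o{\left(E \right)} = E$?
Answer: $\frac{14518743301}{35391427554} \approx 0.41023$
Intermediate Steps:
$g{\left(s \right)} = s \left(2 + s\right)$ ($g{\left(s \right)} = \left(2 + s\right) s = s \left(2 + s\right)$)
$a{\left(u \right)} = -3$ ($a{\left(u \right)} = -6 + 3 = -3$)
$C{\left(k,c \right)} = - \frac{14}{3}$ ($C{\left(k,c \right)} = \left(- \frac{1}{3}\right) 14 = - \frac{14}{3}$)
$J{\left(j,K \right)} = \frac{5 j}{3} + \frac{14 K}{9}$ ($J{\left(j,K \right)} = - \frac{- 5 j - \frac{14 K}{3}}{3} = \frac{5 j}{3} + \frac{14 K}{9}$)
$\frac{J{\left(309,g{\left(\left(-6\right) \left(-4\right) \right)} \right)}}{-205891} - \frac{71757}{-171894} = \frac{\frac{5}{3} \cdot 309 + \frac{14 \left(-6\right) \left(-4\right) \left(2 - -24\right)}{9}}{-205891} - \frac{71757}{-171894} = \left(515 + \frac{14 \cdot 24 \left(2 + 24\right)}{9}\right) \left(- \frac{1}{205891}\right) - - \frac{23919}{57298} = \left(515 + \frac{14 \cdot 24 \cdot 26}{9}\right) \left(- \frac{1}{205891}\right) + \frac{23919}{57298} = \left(515 + \frac{14}{9} \cdot 624\right) \left(- \frac{1}{205891}\right) + \frac{23919}{57298} = \left(515 + \frac{2912}{3}\right) \left(- \frac{1}{205891}\right) + \frac{23919}{57298} = \frac{4457}{3} \left(- \frac{1}{205891}\right) + \frac{23919}{57298} = - \frac{4457}{617673} + \frac{23919}{57298} = \frac{14518743301}{35391427554}$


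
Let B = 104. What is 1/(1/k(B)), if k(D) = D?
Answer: 104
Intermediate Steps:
1/(1/k(B)) = 1/(1/104) = 104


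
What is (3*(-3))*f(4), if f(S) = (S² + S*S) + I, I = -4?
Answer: -252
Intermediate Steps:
f(S) = -4 + 2*S² (f(S) = (S² + S*S) - 4 = (S² + S²) - 4 = 2*S² - 4 = -4 + 2*S²)
(3*(-3))*f(4) = (3*(-3))*(-4 + 2*4²) = -9*(-4 + 2*16) = -9*(-4 + 32) = -9*28 = -252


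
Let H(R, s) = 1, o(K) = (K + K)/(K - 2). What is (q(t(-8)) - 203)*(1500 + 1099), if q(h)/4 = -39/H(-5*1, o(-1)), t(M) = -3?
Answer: -933041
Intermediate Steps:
o(K) = 2*K/(-2 + K) (o(K) = (2*K)/(-2 + K) = 2*K/(-2 + K))
q(h) = -156 (q(h) = 4*(-39/1) = 4*(-39*1) = 4*(-39) = -156)
(q(t(-8)) - 203)*(1500 + 1099) = (-156 - 203)*(1500 + 1099) = -359*2599 = -933041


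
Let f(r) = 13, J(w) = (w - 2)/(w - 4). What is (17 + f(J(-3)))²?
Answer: 900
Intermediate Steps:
J(w) = (-2 + w)/(-4 + w)
(17 + f(J(-3)))² = (17 + 13)² = 30² = 900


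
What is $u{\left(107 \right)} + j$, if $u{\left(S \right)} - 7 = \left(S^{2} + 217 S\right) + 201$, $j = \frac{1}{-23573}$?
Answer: $\frac{822131947}{23573} \approx 34876.0$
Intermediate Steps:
$j = - \frac{1}{23573} \approx -4.2421 \cdot 10^{-5}$
$u{\left(S \right)} = 208 + S^{2} + 217 S$ ($u{\left(S \right)} = 7 + \left(\left(S^{2} + 217 S\right) + 201\right) = 7 + \left(201 + S^{2} + 217 S\right) = 208 + S^{2} + 217 S$)
$u{\left(107 \right)} + j = \left(208 + 107^{2} + 217 \cdot 107\right) - \frac{1}{23573} = \left(208 + 11449 + 23219\right) - \frac{1}{23573} = 34876 - \frac{1}{23573} = \frac{822131947}{23573}$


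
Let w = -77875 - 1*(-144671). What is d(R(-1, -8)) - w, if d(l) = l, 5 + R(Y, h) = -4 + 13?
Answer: -66792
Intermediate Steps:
R(Y, h) = 4 (R(Y, h) = -5 + (-4 + 13) = -5 + 9 = 4)
w = 66796 (w = -77875 + 144671 = 66796)
d(R(-1, -8)) - w = 4 - 1*66796 = 4 - 66796 = -66792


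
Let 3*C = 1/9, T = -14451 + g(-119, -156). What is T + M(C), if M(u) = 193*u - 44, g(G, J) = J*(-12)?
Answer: -340628/27 ≈ -12616.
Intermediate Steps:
g(G, J) = -12*J
T = -12579 (T = -14451 - 12*(-156) = -14451 + 1872 = -12579)
C = 1/27 (C = (⅓)/9 = (⅓)*(⅑) = 1/27 ≈ 0.037037)
M(u) = -44 + 193*u
T + M(C) = -12579 + (-44 + 193*(1/27)) = -12579 + (-44 + 193/27) = -12579 - 995/27 = -340628/27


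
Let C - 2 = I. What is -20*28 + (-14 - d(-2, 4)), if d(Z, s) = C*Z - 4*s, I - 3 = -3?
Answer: -554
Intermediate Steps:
I = 0 (I = 3 - 3 = 0)
C = 2 (C = 2 + 0 = 2)
d(Z, s) = -4*s + 2*Z (d(Z, s) = 2*Z - 4*s = -4*s + 2*Z)
-20*28 + (-14 - d(-2, 4)) = -20*28 + (-14 - (-4*4 + 2*(-2))) = -560 + (-14 - (-16 - 4)) = -560 + (-14 - 1*(-20)) = -560 + (-14 + 20) = -560 + 6 = -554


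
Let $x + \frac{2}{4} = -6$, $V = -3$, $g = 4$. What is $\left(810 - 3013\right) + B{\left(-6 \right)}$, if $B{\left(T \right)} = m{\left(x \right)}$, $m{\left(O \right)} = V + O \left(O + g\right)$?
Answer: $- \frac{8759}{4} \approx -2189.8$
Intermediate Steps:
$x = - \frac{13}{2}$ ($x = - \frac{1}{2} - 6 = - \frac{13}{2} \approx -6.5$)
$m{\left(O \right)} = -3 + O \left(4 + O\right)$ ($m{\left(O \right)} = -3 + O \left(O + 4\right) = -3 + O \left(4 + O\right)$)
$B{\left(T \right)} = \frac{53}{4}$ ($B{\left(T \right)} = -3 + \left(- \frac{13}{2}\right)^{2} + 4 \left(- \frac{13}{2}\right) = -3 + \frac{169}{4} - 26 = \frac{53}{4}$)
$\left(810 - 3013\right) + B{\left(-6 \right)} = \left(810 - 3013\right) + \frac{53}{4} = -2203 + \frac{53}{4} = - \frac{8759}{4}$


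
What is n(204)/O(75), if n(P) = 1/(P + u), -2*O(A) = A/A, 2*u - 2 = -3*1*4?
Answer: -2/199 ≈ -0.010050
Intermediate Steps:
u = -5 (u = 1 + (-3*1*4)/2 = 1 + (-3*4)/2 = 1 + (1/2)*(-12) = 1 - 6 = -5)
O(A) = -1/2 (O(A) = -A/(2*A) = -1/2*1 = -1/2)
n(P) = 1/(-5 + P) (n(P) = 1/(P - 5) = 1/(-5 + P))
n(204)/O(75) = 1/((-5 + 204)*(-1/2)) = -2/199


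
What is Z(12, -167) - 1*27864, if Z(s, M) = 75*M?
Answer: -40389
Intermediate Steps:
Z(12, -167) - 1*27864 = 75*(-167) - 1*27864 = -12525 - 27864 = -40389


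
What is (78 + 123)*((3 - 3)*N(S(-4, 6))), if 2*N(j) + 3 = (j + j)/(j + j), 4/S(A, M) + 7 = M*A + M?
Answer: 0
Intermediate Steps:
S(A, M) = 4/(-7 + M + A*M) (S(A, M) = 4/(-7 + (M*A + M)) = 4/(-7 + (A*M + M)) = 4/(-7 + (M + A*M)) = 4/(-7 + M + A*M))
N(j) = -1 (N(j) = -3/2 + ((j + j)/(j + j))/2 = -3/2 + ((2*j)/((2*j)))/2 = -3/2 + ((2*j)*(1/(2*j)))/2 = -3/2 + (½)*1 = -3/2 + ½ = -1)
(78 + 123)*((3 - 3)*N(S(-4, 6))) = (78 + 123)*((3 - 3)*(-1)) = 201*(0*(-1)) = 201*0 = 0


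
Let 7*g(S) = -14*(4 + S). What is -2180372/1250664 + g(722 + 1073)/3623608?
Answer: -494082081953/283244754732 ≈ -1.7444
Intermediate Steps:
g(S) = -8 - 2*S (g(S) = (-14*(4 + S))/7 = (-56 - 14*S)/7 = -8 - 2*S)
-2180372/1250664 + g(722 + 1073)/3623608 = -2180372/1250664 + (-8 - 2*(722 + 1073))/3623608 = -2180372*1/1250664 + (-8 - 2*1795)*(1/3623608) = -545093/312666 + (-8 - 3590)*(1/3623608) = -545093/312666 - 3598*1/3623608 = -545093/312666 - 1799/1811804 = -494082081953/283244754732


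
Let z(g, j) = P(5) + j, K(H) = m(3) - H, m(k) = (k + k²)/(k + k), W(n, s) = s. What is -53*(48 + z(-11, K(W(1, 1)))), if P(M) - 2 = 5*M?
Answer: -4028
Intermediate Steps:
P(M) = 2 + 5*M
m(k) = (k + k²)/(2*k) (m(k) = (k + k²)/((2*k)) = (k + k²)*(1/(2*k)) = (k + k²)/(2*k))
K(H) = 2 - H (K(H) = (½ + (½)*3) - H = (½ + 3/2) - H = 2 - H)
z(g, j) = 27 + j (z(g, j) = (2 + 5*5) + j = (2 + 25) + j = 27 + j)
-53*(48 + z(-11, K(W(1, 1)))) = -53*(48 + (27 + (2 - 1*1))) = -53*(48 + (27 + (2 - 1))) = -53*(48 + (27 + 1)) = -53*(48 + 28) = -53*76 = -4028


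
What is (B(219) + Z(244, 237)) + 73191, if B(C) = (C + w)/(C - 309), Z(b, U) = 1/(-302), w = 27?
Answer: 331542833/4530 ≈ 73188.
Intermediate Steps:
Z(b, U) = -1/302
B(C) = (27 + C)/(-309 + C) (B(C) = (C + 27)/(C - 309) = (27 + C)/(-309 + C))
(B(219) + Z(244, 237)) + 73191 = ((27 + 219)/(-309 + 219) - 1/302) + 73191 = (246/(-90) - 1/302) + 73191 = (-1/90*246 - 1/302) + 73191 = (-41/15 - 1/302) + 73191 = -12397/4530 + 73191 = 331542833/4530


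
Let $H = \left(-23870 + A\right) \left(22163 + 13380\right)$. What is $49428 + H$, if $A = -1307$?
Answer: $-894816683$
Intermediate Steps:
$H = -894866111$ ($H = \left(-23870 - 1307\right) \left(22163 + 13380\right) = \left(-25177\right) 35543 = -894866111$)
$49428 + H = 49428 - 894866111 = -894816683$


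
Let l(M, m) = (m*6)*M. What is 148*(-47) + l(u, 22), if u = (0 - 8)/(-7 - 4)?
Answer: -6860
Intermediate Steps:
u = 8/11 (u = -8/(-11) = -8*(-1/11) = 8/11 ≈ 0.72727)
l(M, m) = 6*M*m (l(M, m) = (6*m)*M = 6*M*m)
148*(-47) + l(u, 22) = 148*(-47) + 6*(8/11)*22 = -6956 + 96 = -6860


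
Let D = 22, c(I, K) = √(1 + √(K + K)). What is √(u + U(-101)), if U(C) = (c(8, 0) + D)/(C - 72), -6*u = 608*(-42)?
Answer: √127373845/173 ≈ 65.237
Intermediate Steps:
c(I, K) = √(1 + √2*√K) (c(I, K) = √(1 + √(2*K)) = √(1 + √2*√K))
u = 4256 (u = -304*(-42)/3 = -⅙*(-25536) = 4256)
U(C) = 23/(-72 + C) (U(C) = (√(1 + √2*√0) + 22)/(C - 72) = (√(1 + √2*0) + 22)/(-72 + C) = (√(1 + 0) + 22)/(-72 + C) = (√1 + 22)/(-72 + C) = (1 + 22)/(-72 + C) = 23/(-72 + C))
√(u + U(-101)) = √(4256 + 23/(-72 - 101)) = √(4256 + 23/(-173)) = √(4256 + 23*(-1/173)) = √(4256 - 23/173) = √(736265/173) = √127373845/173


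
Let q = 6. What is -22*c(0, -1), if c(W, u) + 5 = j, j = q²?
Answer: -682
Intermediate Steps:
j = 36 (j = 6² = 36)
c(W, u) = 31 (c(W, u) = -5 + 36 = 31)
-22*c(0, -1) = -22*31 = -682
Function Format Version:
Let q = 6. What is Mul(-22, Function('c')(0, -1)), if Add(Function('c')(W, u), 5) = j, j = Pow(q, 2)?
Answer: -682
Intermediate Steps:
j = 36 (j = Pow(6, 2) = 36)
Function('c')(W, u) = 31 (Function('c')(W, u) = Add(-5, 36) = 31)
Mul(-22, Function('c')(0, -1)) = Mul(-22, 31) = -682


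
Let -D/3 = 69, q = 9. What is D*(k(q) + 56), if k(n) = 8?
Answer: -13248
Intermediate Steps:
D = -207 (D = -3*69 = -207)
D*(k(q) + 56) = -207*(8 + 56) = -207*64 = -13248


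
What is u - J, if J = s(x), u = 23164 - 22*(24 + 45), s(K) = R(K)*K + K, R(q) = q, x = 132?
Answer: 4090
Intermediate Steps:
s(K) = K + K**2 (s(K) = K*K + K = K**2 + K = K + K**2)
u = 21646 (u = 23164 - 22*69 = 23164 - 1*1518 = 23164 - 1518 = 21646)
J = 17556 (J = 132*(1 + 132) = 132*133 = 17556)
u - J = 21646 - 1*17556 = 21646 - 17556 = 4090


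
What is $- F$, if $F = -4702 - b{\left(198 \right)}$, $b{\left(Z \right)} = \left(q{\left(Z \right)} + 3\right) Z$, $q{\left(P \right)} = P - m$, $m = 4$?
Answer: $43708$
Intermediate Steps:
$q{\left(P \right)} = -4 + P$ ($q{\left(P \right)} = P - 4 = -4 + P$)
$b{\left(Z \right)} = Z \left(-1 + Z\right)$ ($b{\left(Z \right)} = \left(\left(-4 + Z\right) + 3\right) Z = \left(-1 + Z\right) Z = Z \left(-1 + Z\right)$)
$F = -43708$ ($F = -4702 - 198 \left(-1 + 198\right) = -4702 - 198 \cdot 197 = -4702 - 39006 = -43708$)
$- F = \left(-1\right) \left(-43708\right) = 43708$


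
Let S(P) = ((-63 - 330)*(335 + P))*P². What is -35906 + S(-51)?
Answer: -290338718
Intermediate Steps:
S(P) = P²*(-131655 - 393*P) (S(P) = (-393*(335 + P))*P² = (-131655 - 393*P)*P² = P²*(-131655 - 393*P))
-35906 + S(-51) = -35906 + 393*(-51)²*(-335 - 1*(-51)) = -35906 + 393*2601*(-335 + 51) = -35906 + 393*2601*(-284) = -35906 - 290302812 = -290338718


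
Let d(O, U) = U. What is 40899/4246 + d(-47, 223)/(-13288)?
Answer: 24659957/2564584 ≈ 9.6156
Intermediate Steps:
40899/4246 + d(-47, 223)/(-13288) = 40899/4246 + 223/(-13288) = 40899*(1/4246) + 223*(-1/13288) = 40899/4246 - 223/13288 = 24659957/2564584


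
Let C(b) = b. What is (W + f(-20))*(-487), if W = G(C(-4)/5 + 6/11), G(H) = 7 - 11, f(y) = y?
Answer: 11688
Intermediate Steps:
G(H) = -4
W = -4
(W + f(-20))*(-487) = (-4 - 20)*(-487) = -24*(-487) = 11688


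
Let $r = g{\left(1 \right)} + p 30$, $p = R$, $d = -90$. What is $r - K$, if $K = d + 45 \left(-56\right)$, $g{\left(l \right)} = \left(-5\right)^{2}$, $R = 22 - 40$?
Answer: $2095$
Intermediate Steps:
$R = -18$ ($R = 22 - 40 = -18$)
$p = -18$
$g{\left(l \right)} = 25$
$K = -2610$ ($K = -90 + 45 \left(-56\right) = -90 - 2520 = -2610$)
$r = -515$ ($r = 25 - 540 = -515$)
$r - K = -515 - -2610 = -515 + 2610 = 2095$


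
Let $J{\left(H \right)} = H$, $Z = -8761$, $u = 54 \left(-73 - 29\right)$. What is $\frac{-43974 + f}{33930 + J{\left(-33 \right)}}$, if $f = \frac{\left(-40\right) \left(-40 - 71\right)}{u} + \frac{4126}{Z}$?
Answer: $- \frac{176837737630}{136309972203} \approx -1.2973$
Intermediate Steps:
$u = -5508$ ($u = 54 \left(-102\right) = -5508$)
$f = - \frac{5135404}{4021299}$ ($f = \frac{\left(-40\right) \left(-40 - 71\right)}{-5508} + \frac{4126}{-8761} = \left(-40\right) \left(-111\right) \left(- \frac{1}{5508}\right) + 4126 \left(- \frac{1}{8761}\right) = 4440 \left(- \frac{1}{5508}\right) - \frac{4126}{8761} = - \frac{370}{459} - \frac{4126}{8761} = - \frac{5135404}{4021299} \approx -1.2771$)
$\frac{-43974 + f}{33930 + J{\left(-33 \right)}} = \frac{-43974 - \frac{5135404}{4021299}}{33930 - 33} = - \frac{176837737630}{4021299 \cdot 33897} = \left(- \frac{176837737630}{4021299}\right) \frac{1}{33897} = - \frac{176837737630}{136309972203}$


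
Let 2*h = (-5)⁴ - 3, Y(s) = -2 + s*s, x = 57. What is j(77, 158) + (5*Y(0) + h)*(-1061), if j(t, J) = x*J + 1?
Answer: -310354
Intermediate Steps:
j(t, J) = 1 + 57*J (j(t, J) = 57*J + 1 = 1 + 57*J)
Y(s) = -2 + s²
h = 311 (h = ((-5)⁴ - 3)/2 = (625 - 3)/2 = (½)*622 = 311)
j(77, 158) + (5*Y(0) + h)*(-1061) = (1 + 57*158) + (5*(-2 + 0²) + 311)*(-1061) = (1 + 9006) + (5*(-2 + 0) + 311)*(-1061) = 9007 + (5*(-2) + 311)*(-1061) = 9007 + (-10 + 311)*(-1061) = 9007 + 301*(-1061) = 9007 - 319361 = -310354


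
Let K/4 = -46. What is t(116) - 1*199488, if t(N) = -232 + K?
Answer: -199904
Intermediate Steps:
K = -184 (K = 4*(-46) = -184)
t(N) = -416 (t(N) = -232 - 184 = -416)
t(116) - 1*199488 = -416 - 1*199488 = -416 - 199488 = -199904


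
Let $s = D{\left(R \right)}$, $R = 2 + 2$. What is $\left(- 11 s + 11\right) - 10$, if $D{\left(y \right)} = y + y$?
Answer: $-87$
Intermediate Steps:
$R = 4$
$D{\left(y \right)} = 2 y$
$s = 8$ ($s = 2 \cdot 4 = 8$)
$\left(- 11 s + 11\right) - 10 = \left(\left(-11\right) 8 + 11\right) - 10 = \left(-88 + 11\right) - 10 = -77 - 10 = -87$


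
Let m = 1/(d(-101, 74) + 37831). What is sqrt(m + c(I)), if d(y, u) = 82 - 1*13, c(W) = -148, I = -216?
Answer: I*sqrt(2125886421)/3790 ≈ 12.166*I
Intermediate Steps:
d(y, u) = 69 (d(y, u) = 82 - 13 = 69)
m = 1/37900 (m = 1/(69 + 37831) = 1/37900 ≈ 2.6385e-5)
sqrt(m + c(I)) = sqrt(1/37900 - 148) = sqrt(-5609199/37900) = I*sqrt(2125886421)/3790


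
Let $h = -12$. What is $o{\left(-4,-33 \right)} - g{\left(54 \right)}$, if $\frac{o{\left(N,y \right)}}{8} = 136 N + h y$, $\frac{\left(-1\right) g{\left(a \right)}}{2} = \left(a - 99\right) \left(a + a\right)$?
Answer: $-10904$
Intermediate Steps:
$g{\left(a \right)} = - 4 a \left(-99 + a\right)$ ($g{\left(a \right)} = - 2 \left(a - 99\right) \left(a + a\right) = - 2 \left(-99 + a\right) 2 a = - 2 \cdot 2 a \left(-99 + a\right) = - 4 a \left(-99 + a\right)$)
$o{\left(N,y \right)} = - 96 y + 1088 N$ ($o{\left(N,y \right)} = 8 \left(136 N - 12 y\right) = 8 \left(- 12 y + 136 N\right) = - 96 y + 1088 N$)
$o{\left(-4,-33 \right)} - g{\left(54 \right)} = \left(\left(-96\right) \left(-33\right) + 1088 \left(-4\right)\right) - 4 \cdot 54 \left(99 - 54\right) = \left(3168 - 4352\right) - 4 \cdot 54 \left(99 - 54\right) = -1184 - 4 \cdot 54 \cdot 45 = -1184 - 9720 = -10904$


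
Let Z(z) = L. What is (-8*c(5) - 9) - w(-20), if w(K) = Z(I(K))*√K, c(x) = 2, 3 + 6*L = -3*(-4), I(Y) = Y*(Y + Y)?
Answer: -25 - 3*I*√5 ≈ -25.0 - 6.7082*I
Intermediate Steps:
I(Y) = 2*Y² (I(Y) = Y*(2*Y) = 2*Y²)
L = 3/2 (L = -½ + (-3*(-4))/6 = -½ + (⅙)*12 = -½ + 2 = 3/2 ≈ 1.5000)
Z(z) = 3/2
w(K) = 3*√K/2
(-8*c(5) - 9) - w(-20) = (-8*2 - 9) - 3*√(-20)/2 = (-16 - 9) - 3*2*I*√5/2 = -25 - 3*I*√5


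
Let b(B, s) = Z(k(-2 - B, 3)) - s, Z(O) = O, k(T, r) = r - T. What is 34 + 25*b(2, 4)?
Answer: 109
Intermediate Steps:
b(B, s) = 5 + B - s (b(B, s) = (3 - (-2 - B)) - s = (3 + (2 + B)) - s = (5 + B) - s = 5 + B - s)
34 + 25*b(2, 4) = 34 + 25*(5 + 2 - 1*4) = 34 + 25*(5 + 2 - 4) = 34 + 25*3 = 34 + 75 = 109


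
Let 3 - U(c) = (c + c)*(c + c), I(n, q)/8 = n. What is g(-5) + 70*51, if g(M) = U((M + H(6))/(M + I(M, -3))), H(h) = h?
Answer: 7235321/2025 ≈ 3573.0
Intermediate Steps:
I(n, q) = 8*n
U(c) = 3 - 4*c² (U(c) = 3 - (c + c)*(c + c) = 3 - 2*c*2*c = 3 - 4*c²)
g(M) = 3 - 4*(6 + M)²/(81*M²) (g(M) = 3 - 4*(M + 6)²/(M + 8*M)² = 3 - 4*(6 + M)²/(81*M²))
g(-5) + 70*51 = (1/81)*(-144 - 48*(-5) + 239*(-5)²)/(-5)² + 70*51 = (1/81)*(1/25)*(-144 + 240 + 239*25) + 3570 = (1/81)*(1/25)*(-144 + 240 + 5975) + 3570 = (1/81)*(1/25)*6071 + 3570 = 6071/2025 + 3570 = 7235321/2025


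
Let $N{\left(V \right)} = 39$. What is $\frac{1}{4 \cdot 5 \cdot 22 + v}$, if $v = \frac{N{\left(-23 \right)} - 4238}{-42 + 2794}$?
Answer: $\frac{2752}{1206681} \approx 0.0022806$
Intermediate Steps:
$v = - \frac{4199}{2752}$ ($v = \frac{39 - 4238}{-42 + 2794} = - \frac{4199}{2752} \approx -1.5258$)
$\frac{1}{4 \cdot 5 \cdot 22 + v} = \frac{1}{4 \cdot 5 \cdot 22 - \frac{4199}{2752}} = \frac{1}{20 \cdot 22 - \frac{4199}{2752}} = \frac{1}{440 - \frac{4199}{2752}} = \frac{1}{\frac{1206681}{2752}} = \frac{2752}{1206681}$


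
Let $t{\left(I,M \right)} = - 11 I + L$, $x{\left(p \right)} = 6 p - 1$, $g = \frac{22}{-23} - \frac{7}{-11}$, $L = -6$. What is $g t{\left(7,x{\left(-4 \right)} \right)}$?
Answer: $\frac{6723}{253} \approx 26.573$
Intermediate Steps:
$g = - \frac{81}{253}$ ($g = 22 \left(- \frac{1}{23}\right) - - \frac{7}{11} = - \frac{22}{23} + \frac{7}{11} = - \frac{81}{253} \approx -0.32016$)
$x{\left(p \right)} = -1 + 6 p$
$t{\left(I,M \right)} = -6 - 11 I$ ($t{\left(I,M \right)} = - 11 I - 6 = -6 - 11 I$)
$g t{\left(7,x{\left(-4 \right)} \right)} = - \frac{81 \left(-6 - 77\right)}{253} = \left(- \frac{81}{253}\right) \left(-83\right) = \frac{6723}{253}$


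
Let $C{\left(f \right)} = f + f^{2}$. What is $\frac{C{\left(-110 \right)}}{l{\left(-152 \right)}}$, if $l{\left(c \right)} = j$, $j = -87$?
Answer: $- \frac{11990}{87} \approx -137.82$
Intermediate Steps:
$l{\left(c \right)} = -87$
$\frac{C{\left(-110 \right)}}{l{\left(-152 \right)}} = \frac{\left(-110\right) \left(1 - 110\right)}{-87} = \left(-110\right) \left(-109\right) \left(- \frac{1}{87}\right) = 11990 \left(- \frac{1}{87}\right) = - \frac{11990}{87}$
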